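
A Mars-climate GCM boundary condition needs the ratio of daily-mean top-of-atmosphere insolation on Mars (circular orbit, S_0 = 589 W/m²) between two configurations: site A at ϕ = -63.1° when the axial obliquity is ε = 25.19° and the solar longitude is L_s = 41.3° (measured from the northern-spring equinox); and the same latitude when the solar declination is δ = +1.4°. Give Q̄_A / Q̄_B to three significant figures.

— Configuration A (ϕ=-63.1°):
Solar declination: sin δ = sin ε · sin L_s = sin 25.19° × sin 41.3° = 0.28091, so δ = +16.315°.
cos h₀ = −tan(-63.1°) tan(+16.315°) = 0.5769, h₀ = 0.9558 rad.
Bracket: h₀ sin ϕ sin δ + cos ϕ cos δ sin h₀ = 0.9558×-0.89180×0.28091 + 0.45243×0.95973×0.81679 = -0.239443 + 0.354659 = 0.115216.
Q̄ = (S_0/π) × [bracket] = (589/π) × 0.115216 = 21.601 W/m².
— Configuration B (ϕ=-63.1°):
cos h₀ = −tan(-63.1°) tan(+1.400°) = 0.0482, h₀ = 1.5226 rad.
Bracket: h₀ sin ϕ sin δ + cos ϕ cos δ sin h₀ = 1.5226×-0.89180×0.02443 + 0.45243×0.99970×0.99884 = -0.033172 + 0.451770 = 0.418598.
Q̄ = (S_0/π) × [bracket] = (589/π) × 0.418598 = 78.481 W/m².
Ratio Q̄_A / Q̄_B = 21.601 / 78.481 = 0.2752.

Q̄_A / Q̄_B ≈ 0.275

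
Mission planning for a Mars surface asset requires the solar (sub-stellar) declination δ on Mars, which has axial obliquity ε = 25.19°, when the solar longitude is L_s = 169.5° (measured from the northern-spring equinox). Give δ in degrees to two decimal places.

δ = +4.45°

sin δ = sin ε · sin L_s = sin 25.19° × sin 169.5° = 0.077563.
δ = arcsin(0.077563) = +4.45°.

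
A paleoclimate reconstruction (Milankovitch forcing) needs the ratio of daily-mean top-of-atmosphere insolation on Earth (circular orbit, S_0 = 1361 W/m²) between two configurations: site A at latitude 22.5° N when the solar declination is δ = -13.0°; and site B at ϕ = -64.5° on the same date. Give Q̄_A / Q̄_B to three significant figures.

— Configuration A (ϕ=+22.5°):
cos h₀ = −tan(+22.5°) tan(-13.000°) = 0.0956, h₀ = 1.4750 rad.
Bracket: h₀ sin ϕ sin δ + cos ϕ cos δ sin h₀ = 1.4750×0.38268×-0.22495 + 0.92388×0.97437×0.99542 = -0.126974 + 0.896078 = 0.769104.
Q̄ = (S_0/π) × [bracket] = (1361/π) × 0.769104 = 333.19 W/m².
— Configuration B (ϕ=-64.5°):
cos h₀ = −tan(-64.5°) tan(-13.000°) = -0.4840, h₀ = 2.0760 rad.
Bracket: h₀ sin ϕ sin δ + cos ϕ cos δ sin h₀ = 2.0760×-0.90259×-0.22495 + 0.43051×0.97437×0.87505 = 0.421506 + 0.367062 = 0.788568.
Q̄ = (S_0/π) × [bracket] = (1361/π) × 0.788568 = 341.62 W/m².
Ratio Q̄_A / Q̄_B = 333.19 / 341.62 = 0.9753.

Q̄_A / Q̄_B ≈ 0.975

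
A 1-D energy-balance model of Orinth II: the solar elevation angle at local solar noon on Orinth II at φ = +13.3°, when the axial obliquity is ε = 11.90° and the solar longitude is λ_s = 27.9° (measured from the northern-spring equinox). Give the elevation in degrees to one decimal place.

82.2°

Solar declination: sin δ = sin ε · sin λ_s = sin 11.90° × sin 27.9° = 0.09649, so δ = +5.537°.
At local noon the hour angle is zero, so the zenith angle equals |φ − δ| = |+13.3° − (+5.537°)| = 7.763°.
Elevation = 90° − 7.763° = 82.2°.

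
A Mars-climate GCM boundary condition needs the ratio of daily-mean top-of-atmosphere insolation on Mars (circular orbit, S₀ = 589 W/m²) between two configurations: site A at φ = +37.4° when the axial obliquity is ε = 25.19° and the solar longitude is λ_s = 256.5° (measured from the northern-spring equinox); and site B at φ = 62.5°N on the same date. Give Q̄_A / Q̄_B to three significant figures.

— Configuration A (φ=+37.4°):
Solar declination: sin δ = sin ε · sin λ_s = sin 25.19° × sin 256.5° = -0.41386, so δ = -24.448°.
cos H₀ = −tan(+37.4°) tan(-24.448°) = 0.3476, H₀ = 1.2158 rad.
Bracket: H₀ sin φ sin δ + cos φ cos δ sin H₀ = 1.2158×0.60738×-0.41386 + 0.79441×0.91034×0.93765 = -0.305616 + 0.678093 = 0.372477.
Q̄ = (S₀/π) × [bracket] = (589/π) × 0.372477 = 69.834 W/m².
— Configuration B (φ=+62.5°):
cos H₀ = −tan(+62.5°) tan(-24.448°) = 0.8733, H₀ = 0.5088 rad.
Bracket: H₀ sin φ sin δ + cos φ cos δ sin H₀ = 0.5088×0.88701×-0.41386 + 0.46175×0.91034×0.48714 = -0.186779 + 0.204769 = 0.017990.
Q̄ = (S₀/π) × [bracket] = (589/π) × 0.017990 = 3.3728 W/m².
Ratio Q̄_A / Q̄_B = 69.834 / 3.3728 = 20.71.

Q̄_A / Q̄_B ≈ 20.7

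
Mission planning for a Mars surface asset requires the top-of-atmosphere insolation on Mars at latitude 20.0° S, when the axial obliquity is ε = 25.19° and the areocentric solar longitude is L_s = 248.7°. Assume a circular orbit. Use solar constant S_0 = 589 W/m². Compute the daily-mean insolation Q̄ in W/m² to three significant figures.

Q̄ ≈ 204 W/m²

sin δ = sin 25.19° × sin 248.7° = -0.39655, so δ = -23.363°.
cos h₀ = −tan(-20.0°) tan(-23.363°) = -0.1572, h₀ = 1.7287 rad.
Bracket: h₀ sin ϕ sin δ + cos ϕ cos δ sin h₀ = 1.7287×-0.34202×-0.39655 + 0.93969×0.91801×0.98756 = 0.234460 + 0.851914 = 1.086374.
Q̄ = (S_0/π) × [bracket] = (589/π) × 1.086374 = 203.7 W/m².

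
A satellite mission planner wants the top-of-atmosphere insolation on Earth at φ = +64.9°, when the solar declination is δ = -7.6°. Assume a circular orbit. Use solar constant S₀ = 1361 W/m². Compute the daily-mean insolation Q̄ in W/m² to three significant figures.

Q̄ ≈ 108 W/m²

cos H₀ = −tan(+64.9°) tan(-7.600°) = 0.2848, H₀ = 1.2820 rad.
Bracket: H₀ sin φ sin δ + cos φ cos δ sin H₀ = 1.2820×0.90557×-0.13226 + 0.42420×0.99122×0.95858 = -0.153546 + 0.403059 = 0.249513.
Q̄ = (S₀/π) × [bracket] = (1361/π) × 0.249513 = 108.1 W/m².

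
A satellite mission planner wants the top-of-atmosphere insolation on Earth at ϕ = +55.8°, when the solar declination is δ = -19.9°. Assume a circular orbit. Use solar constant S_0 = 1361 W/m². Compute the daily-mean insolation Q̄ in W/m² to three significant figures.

cos h₀ = −tan(+55.8°) tan(-19.900°) = 0.5327, h₀ = 1.0091 rad.
Bracket: h₀ sin ϕ sin δ + cos ϕ cos δ sin h₀ = 1.0091×0.82708×-0.34038 + 0.56208×0.94029×0.84633 = -0.284083 + 0.447301 = 0.163218.
Q̄ = (S_0/π) × [bracket] = (1361/π) × 0.163218 = 70.71 W/m².

Q̄ ≈ 70.7 W/m²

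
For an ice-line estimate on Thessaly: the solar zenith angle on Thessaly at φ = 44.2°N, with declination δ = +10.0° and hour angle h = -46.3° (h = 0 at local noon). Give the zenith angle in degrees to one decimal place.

cos θ_z = sin φ sin δ + cos φ cos δ cos h = 0.121061 + 0.487776 = 0.608837.
θ_z = arccos(0.608837) = 52.5°.

θ_z = 52.5°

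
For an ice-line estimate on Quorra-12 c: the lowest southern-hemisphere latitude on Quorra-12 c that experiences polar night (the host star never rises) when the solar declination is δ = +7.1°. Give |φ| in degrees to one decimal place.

Polar night requires cos H₀ = −tan φ tan δ ≥ 1, i.e. tan φ tan δ ≤ −1.
The boundary is |tan φ| · |tan δ| = 1, so |φ| = 90° − |δ| = 90° − 7.1° = 82.9° in the southern hemisphere.

|φ| = 82.9°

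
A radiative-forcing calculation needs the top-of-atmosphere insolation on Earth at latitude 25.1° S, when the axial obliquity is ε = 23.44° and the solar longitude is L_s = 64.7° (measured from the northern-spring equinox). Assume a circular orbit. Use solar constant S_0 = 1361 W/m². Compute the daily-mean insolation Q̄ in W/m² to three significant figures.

Q̄ ≈ 268 W/m²

Solar declination: sin δ = sin ε · sin L_s = sin 23.44° × sin 64.7° = 0.35963, so δ = +21.078°.
cos h₀ = −tan(-25.1°) tan(+21.078°) = 0.1805, h₀ = 1.3893 rad.
Bracket: h₀ sin ϕ sin δ + cos ϕ cos δ sin h₀ = 1.3893×-0.42420×0.35963 + 0.90557×0.93309×0.98357 = -0.211945 + 0.831095 = 0.619150.
Q̄ = (S_0/π) × [bracket] = (1361/π) × 0.619150 = 268.2 W/m².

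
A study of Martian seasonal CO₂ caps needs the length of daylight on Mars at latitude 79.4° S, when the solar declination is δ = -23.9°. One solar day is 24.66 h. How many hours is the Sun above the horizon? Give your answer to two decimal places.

24.66 h

Sunrise equation: cos h₀ = −tan ϕ · tan δ = -2.3679 ≤ −1, so the Sun never sets (polar day) and h₀ = π.
Daylight = 2h₀/(2π) × 24.66 h = (3.1416/π) × 24.66 = 24.66 h.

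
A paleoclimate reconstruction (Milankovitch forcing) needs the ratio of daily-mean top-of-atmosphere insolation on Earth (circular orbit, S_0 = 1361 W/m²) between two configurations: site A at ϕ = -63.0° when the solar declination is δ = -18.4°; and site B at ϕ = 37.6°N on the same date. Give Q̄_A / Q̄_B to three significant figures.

Q̄_A / Q̄_B ≈ 2.04

— Configuration A (ϕ=-63.0°):
cos h₀ = −tan(-63.0°) tan(-18.400°) = -0.6529, h₀ = 2.2822 rad.
Bracket: h₀ sin ϕ sin δ + cos ϕ cos δ sin h₀ = 2.2822×-0.89101×-0.31565 + 0.45399×0.94888×0.75747 = 0.641863 + 0.326304 = 0.968167.
Q̄ = (S_0/π) × [bracket] = (1361/π) × 0.968167 = 419.43 W/m².
— Configuration B (ϕ=+37.6°):
cos h₀ = −tan(+37.6°) tan(-18.400°) = 0.2562, h₀ = 1.3117 rad.
Bracket: h₀ sin ϕ sin δ + cos ϕ cos δ sin h₀ = 1.3117×0.61015×-0.31565 + 0.79229×0.94888×0.96663 = -0.252625 + 0.726701 = 0.474076.
Q̄ = (S_0/π) × [bracket] = (1361/π) × 0.474076 = 205.38 W/m².
Ratio Q̄_A / Q̄_B = 419.43 / 205.38 = 2.042.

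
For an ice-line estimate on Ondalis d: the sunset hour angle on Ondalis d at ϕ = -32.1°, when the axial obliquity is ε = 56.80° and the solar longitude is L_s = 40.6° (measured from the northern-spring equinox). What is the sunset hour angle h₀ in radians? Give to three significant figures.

h₀ = 1.15 rad

Solar declination: sin δ = sin ε · sin L_s = sin 56.80° × sin 40.6° = 0.54454, so δ = +32.994°.
cos h₀ = −tan ϕ · tan δ = −tan(-32.1°) × tan(+32.994°) = 0.4073, so h₀ = 1.1513 rad = 65.97°.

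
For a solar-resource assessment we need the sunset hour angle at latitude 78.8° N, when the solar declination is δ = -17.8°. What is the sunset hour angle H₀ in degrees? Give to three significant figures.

cos H₀ = −tan φ · tan δ = 1.6215 ≥ 1, so the Sun never rises (polar night) and H₀ = 0.

H₀ = 0.00°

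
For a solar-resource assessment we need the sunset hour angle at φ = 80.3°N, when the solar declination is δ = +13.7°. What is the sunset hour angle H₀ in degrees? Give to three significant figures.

H₀ = 180°

Sunrise equation: cos H₀ = −tan φ · tan δ = -1.4261 ≤ −1, so the Sun never sets (polar day) and H₀ = π.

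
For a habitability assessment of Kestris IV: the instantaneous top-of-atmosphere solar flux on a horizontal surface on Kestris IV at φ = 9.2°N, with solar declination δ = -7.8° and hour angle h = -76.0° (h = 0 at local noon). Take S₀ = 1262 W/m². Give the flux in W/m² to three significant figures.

271 W/m²

cos θ_z = sin φ sin δ + cos φ cos δ cos h = -0.021698 + 0.236600 = 0.214902.
Flux = S₀ · cos θ_z = 1262 × 0.214902 = 271.2 W/m².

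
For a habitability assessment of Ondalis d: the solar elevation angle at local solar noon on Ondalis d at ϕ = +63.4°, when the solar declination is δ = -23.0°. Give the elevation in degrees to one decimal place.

At local noon the hour angle is zero, so the zenith angle equals |ϕ − δ| = |+63.4° − (-23.000°)| = 86.400°.
Elevation = 90° − 86.400° = 3.6°.

3.6°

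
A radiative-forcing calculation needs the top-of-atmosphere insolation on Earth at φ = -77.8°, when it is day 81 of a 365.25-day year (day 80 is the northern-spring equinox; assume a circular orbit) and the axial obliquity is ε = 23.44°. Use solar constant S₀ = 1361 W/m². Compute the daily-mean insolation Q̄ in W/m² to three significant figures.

Q̄ ≈ 87.0 W/m²

Solar longitude: λ_s = 360° × (81 − 80)/365.25 = 0.986°.
sin δ = sin 23.44° × sin 0.986° = 0.00684, so δ = +0.392°.
cos H₀ = −tan(-77.8°) tan(+0.392°) = 0.0316, H₀ = 1.5391 rad.
Bracket: H₀ sin φ sin δ + cos φ cos δ sin H₀ = 1.5391×-0.97742×0.00684 + 0.21132×0.99998×0.99950 = -0.010290 + 0.211210 = 0.200920.
Q̄ = (S₀/π) × [bracket] = (1361/π) × 0.200920 = 87.04 W/m².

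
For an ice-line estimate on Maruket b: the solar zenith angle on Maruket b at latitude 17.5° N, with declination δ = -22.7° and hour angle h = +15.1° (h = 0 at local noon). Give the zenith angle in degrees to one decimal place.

cos θ_z = sin φ sin δ + cos φ cos δ cos h = -0.116044 + 0.849462 = 0.733418.
θ_z = arccos(0.733418) = 42.8°.

θ_z = 42.8°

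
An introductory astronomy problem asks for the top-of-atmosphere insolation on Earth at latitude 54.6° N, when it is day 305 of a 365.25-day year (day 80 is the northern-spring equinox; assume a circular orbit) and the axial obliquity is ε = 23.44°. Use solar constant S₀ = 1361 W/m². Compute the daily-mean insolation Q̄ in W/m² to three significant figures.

Solar longitude: λ_s = 360° × (305 − 80)/365.25 = 221.766°.
sin δ = sin 23.44° × sin 221.766° = -0.26496, so δ = -15.365°.
cos H₀ = −tan(+54.6°) tan(-15.365°) = 0.3867, H₀ = 1.1738 rad.
Bracket: H₀ sin φ sin δ + cos φ cos δ sin H₀ = 1.1738×0.81513×-0.26496 + 0.57928×0.96426×0.92222 = -0.253514 + 0.515130 = 0.261616.
Q̄ = (S₀/π) × [bracket] = (1361/π) × 0.261616 = 113.3 W/m².

Q̄ ≈ 113 W/m²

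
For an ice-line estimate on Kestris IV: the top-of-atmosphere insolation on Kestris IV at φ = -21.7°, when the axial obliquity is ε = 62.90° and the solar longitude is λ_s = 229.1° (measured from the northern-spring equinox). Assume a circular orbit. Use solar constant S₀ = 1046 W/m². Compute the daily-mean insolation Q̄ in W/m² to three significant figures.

Solar declination: sin δ = sin ε · sin λ_s = sin 62.90° × sin 229.1° = -0.67287, so δ = -42.289°.
cos H₀ = −tan(-21.7°) tan(-42.289°) = -0.3620, H₀ = 1.9412 rad.
Bracket: H₀ sin φ sin δ + cos φ cos δ sin H₀ = 1.9412×-0.36975×-0.67287 + 0.92913×0.73976×0.93219 = 0.482958 + 0.640725 = 1.123683.
Q̄ = (S₀/π) × [bracket] = (1046/π) × 1.123683 = 374.1 W/m².

Q̄ ≈ 374 W/m²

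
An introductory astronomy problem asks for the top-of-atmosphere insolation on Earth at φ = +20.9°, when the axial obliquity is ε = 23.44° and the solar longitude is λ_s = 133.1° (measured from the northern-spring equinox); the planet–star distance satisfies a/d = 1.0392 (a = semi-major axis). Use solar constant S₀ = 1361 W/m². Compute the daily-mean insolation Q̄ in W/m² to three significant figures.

Q̄ ≈ 497 W/m²

Solar declination: sin δ = sin ε · sin λ_s = sin 23.44° × sin 133.1° = 0.29045, so δ = +16.885°.
cos H₀ = −tan(+20.9°) tan(+16.885°) = -0.1159, H₀ = 1.6870 rad.
Bracket: H₀ sin φ sin δ + cos φ cos δ sin H₀ = 1.6870×0.35674×0.29045 + 0.93420×0.95689×0.99326 = 0.174799 + 0.887902 = 1.062701.
Inverse-square distance factor (a/d)² = 1.0392² = 1.079937.
Q̄ = (S₀/π) × 1.079937 × [bracket] = (1361/π) × 1.079937 × 1.062701 = 497.2 W/m².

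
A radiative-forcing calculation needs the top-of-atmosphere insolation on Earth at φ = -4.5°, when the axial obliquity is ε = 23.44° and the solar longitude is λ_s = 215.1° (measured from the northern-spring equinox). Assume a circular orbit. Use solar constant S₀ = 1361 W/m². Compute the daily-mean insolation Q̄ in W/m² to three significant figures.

Solar declination: sin δ = sin ε · sin λ_s = sin 23.44° × sin 215.1° = -0.22873, so δ = -13.222°.
cos H₀ = −tan(-4.5°) tan(-13.222°) = -0.0185, H₀ = 1.5893 rad.
Bracket: H₀ sin φ sin δ + cos φ cos δ sin H₀ = 1.5893×-0.07846×-0.22873 + 0.99692×0.97349×0.99983 = 0.028522 + 0.970327 = 0.998849.
Q̄ = (S₀/π) × [bracket] = (1361/π) × 0.998849 = 432.7 W/m².

Q̄ ≈ 433 W/m²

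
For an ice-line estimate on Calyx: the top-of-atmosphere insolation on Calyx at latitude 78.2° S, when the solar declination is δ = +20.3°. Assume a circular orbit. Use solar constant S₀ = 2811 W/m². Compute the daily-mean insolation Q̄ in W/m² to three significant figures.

Q̄ ≈ 0.00 W/m²

cos H₀ = −tan(-78.2°) tan(+20.300°) = 1.7707 ≥ 1 ⇒ polar night, H₀ = 0 and Q̄ = 0.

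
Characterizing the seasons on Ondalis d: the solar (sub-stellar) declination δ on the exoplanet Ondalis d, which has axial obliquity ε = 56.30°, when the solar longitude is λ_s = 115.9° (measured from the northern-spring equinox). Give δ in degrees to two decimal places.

δ = +48.45°

sin δ = sin ε · sin λ_s = sin 56.30° × sin 115.9° = 0.748391.
δ = arcsin(0.748391) = +48.45°.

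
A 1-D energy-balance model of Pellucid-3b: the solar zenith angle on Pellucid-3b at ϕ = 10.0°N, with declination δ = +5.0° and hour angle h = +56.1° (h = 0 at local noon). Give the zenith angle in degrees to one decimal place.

θ_z = 55.8°

cos θ_z = sin ϕ sin δ + cos ϕ cos δ cos h = 0.015134 + 0.547182 = 0.562316.
θ_z = arccos(0.562316) = 55.8°.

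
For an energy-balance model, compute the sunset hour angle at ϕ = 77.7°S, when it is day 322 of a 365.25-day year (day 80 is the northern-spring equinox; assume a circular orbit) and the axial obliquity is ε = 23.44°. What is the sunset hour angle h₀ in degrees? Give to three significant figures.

h₀ = 180°

Solar longitude: L_s = 360° × (322 − 80)/365.25 = 238.522°.
sin δ = sin 23.44° × sin 238.522° = -0.33925, so δ = -19.831°.
Sunrise equation: cos h₀ = −tan ϕ · tan δ = -1.6540 ≤ −1, so the Sun never sets (polar day) and h₀ = π.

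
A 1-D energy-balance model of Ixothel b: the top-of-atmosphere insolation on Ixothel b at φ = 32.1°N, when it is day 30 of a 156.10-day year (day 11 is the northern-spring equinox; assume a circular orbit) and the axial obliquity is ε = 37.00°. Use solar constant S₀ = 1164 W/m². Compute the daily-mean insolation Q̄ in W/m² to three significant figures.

Q̄ ≈ 426 W/m²

Solar longitude: λ_s = 360° × (30 − 11)/156.10 = 43.818°.
sin δ = sin 37.00° × sin 43.818° = 0.41668, so δ = +24.625°.
cos H₀ = −tan(+32.1°) tan(+24.625°) = -0.2875, H₀ = 1.8624 rad.
Bracket: H₀ sin φ sin δ + cos φ cos δ sin H₀ = 1.8624×0.53140×0.41668 + 0.84712×0.90905×0.95777 = 0.412380 + 0.737554 = 1.149934.
Q̄ = (S₀/π) × [bracket] = (1164/π) × 1.149934 = 426.1 W/m².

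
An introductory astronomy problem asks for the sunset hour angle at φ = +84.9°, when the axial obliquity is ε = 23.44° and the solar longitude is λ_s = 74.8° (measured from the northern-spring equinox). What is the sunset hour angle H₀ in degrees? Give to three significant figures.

H₀ = 180°

Solar declination: sin δ = sin ε · sin λ_s = sin 23.44° × sin 74.8° = 0.38387, so δ = +22.574°.
Sunrise equation: cos H₀ = −tan φ · tan δ = -4.6581 ≤ −1, so the Sun never sets (polar day) and H₀ = π.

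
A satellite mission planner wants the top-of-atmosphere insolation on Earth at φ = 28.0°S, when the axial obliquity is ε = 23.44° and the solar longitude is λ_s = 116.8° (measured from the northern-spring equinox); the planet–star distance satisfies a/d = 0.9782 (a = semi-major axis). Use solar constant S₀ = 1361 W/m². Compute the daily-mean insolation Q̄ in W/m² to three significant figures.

Solar declination: sin δ = sin ε · sin λ_s = sin 23.44° × sin 116.8° = 0.35506, so δ = +20.797°.
cos H₀ = −tan(-28.0°) tan(+20.797°) = 0.2019, H₀ = 1.3675 rad.
Bracket: H₀ sin φ sin δ + cos φ cos δ sin H₀ = 1.3675×-0.46947×0.35506 + 0.88295×0.93484×0.97940 = -0.227949 + 0.808413 = 0.580464.
Inverse-square distance factor (a/d)² = 0.9782² = 0.956875.
Q̄ = (S₀/π) × 0.956875 × [bracket] = (1361/π) × 0.956875 × 0.580464 = 240.6 W/m².

Q̄ ≈ 241 W/m²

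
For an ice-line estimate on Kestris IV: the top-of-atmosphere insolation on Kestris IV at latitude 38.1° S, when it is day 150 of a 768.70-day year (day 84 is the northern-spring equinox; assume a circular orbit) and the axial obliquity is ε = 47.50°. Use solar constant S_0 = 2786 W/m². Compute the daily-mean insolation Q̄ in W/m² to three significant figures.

Q̄ ≈ 354 W/m²

Solar longitude: L_s = 360° × (150 − 84)/768.70 = 30.909°.
sin δ = sin 47.50° × sin 30.909° = 0.37873, so δ = +22.255°.
cos h₀ = −tan(-38.1°) tan(+22.255°) = 0.3209, h₀ = 1.2442 rad.
Bracket: h₀ sin ϕ sin δ + cos ϕ cos δ sin h₀ = 1.2442×-0.61704×0.37873 + 0.78694×0.92551×0.94713 = -0.290759 + 0.689815 = 0.399056.
Q̄ = (S_0/π) × [bracket] = (2786/π) × 0.399056 = 353.9 W/m².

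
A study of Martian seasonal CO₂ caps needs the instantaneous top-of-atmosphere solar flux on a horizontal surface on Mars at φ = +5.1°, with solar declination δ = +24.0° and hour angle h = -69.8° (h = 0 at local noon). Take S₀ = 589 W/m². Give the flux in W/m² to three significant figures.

206 W/m²

cos θ_z = sin φ sin δ + cos φ cos δ cos h = 0.036157 + 0.314197 = 0.350354.
Flux = S₀ · cos θ_z = 589 × 0.350354 = 206.4 W/m².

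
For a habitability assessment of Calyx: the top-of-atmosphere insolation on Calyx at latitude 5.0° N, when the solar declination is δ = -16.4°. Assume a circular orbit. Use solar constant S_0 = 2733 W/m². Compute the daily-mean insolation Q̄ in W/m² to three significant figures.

cos h₀ = −tan(+5.0°) tan(-16.400°) = 0.0257, h₀ = 1.5450 rad.
Bracket: h₀ sin ϕ sin δ + cos ϕ cos δ sin h₀ = 1.5450×0.08716×-0.28234 + 0.99619×0.95931×0.99967 = -0.038021 + 0.955340 = 0.917319.
Q̄ = (S_0/π) × [bracket] = (2733/π) × 0.917319 = 798.0 W/m².

Q̄ ≈ 798 W/m²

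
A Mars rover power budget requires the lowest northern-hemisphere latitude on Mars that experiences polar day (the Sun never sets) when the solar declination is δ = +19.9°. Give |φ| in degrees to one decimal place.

Polar day requires cos H₀ = −tan φ tan δ ≤ −1, i.e. tan φ tan δ ≥ 1.
The boundary is |tan φ| · |tan δ| = 1, so |φ| = 90° − |δ| = 90° − 19.9° = 70.1° in the northern hemisphere.

|φ| = 70.1°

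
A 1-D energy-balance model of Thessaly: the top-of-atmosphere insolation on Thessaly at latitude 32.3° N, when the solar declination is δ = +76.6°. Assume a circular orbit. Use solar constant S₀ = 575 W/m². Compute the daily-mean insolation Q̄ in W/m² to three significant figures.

cos H₀ = −tan(+32.3°) tan(+76.600°) = -2.6536 ≤ −1 ⇒ polar day, H₀ = π.
Bracket: H₀ sin φ sin δ + cos φ cos δ sin H₀ = 3.1416×0.53435×0.97278 + 0.84526×0.23175×0.00000 = 1.633019 + 0.000000 = 1.633019.
Q̄ = (S₀/π) × [bracket] = (575/π) × 1.633019 = 298.9 W/m².

Q̄ ≈ 299 W/m²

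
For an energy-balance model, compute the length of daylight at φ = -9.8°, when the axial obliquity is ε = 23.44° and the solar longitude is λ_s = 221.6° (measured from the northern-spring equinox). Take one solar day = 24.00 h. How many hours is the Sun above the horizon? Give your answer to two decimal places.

Solar declination: sin δ = sin ε · sin λ_s = sin 23.44° × sin 221.6° = -0.26410, so δ = -15.314°.
cos H₀ = −tan φ · tan δ = −tan(-9.8°) × tan(-15.314°) = -0.0473, so H₀ = 1.6181 rad = 92.71°.
Daylight = 2H₀/(2π) × 24.00 h = (1.6181/π) × 24.00 = 12.36 h.

12.36 h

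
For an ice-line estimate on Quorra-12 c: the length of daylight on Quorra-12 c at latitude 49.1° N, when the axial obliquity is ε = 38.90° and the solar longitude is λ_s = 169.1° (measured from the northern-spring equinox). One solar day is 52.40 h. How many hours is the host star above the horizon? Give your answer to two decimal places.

28.51 h

Solar declination: sin δ = sin ε · sin λ_s = sin 38.90° × sin 169.1° = 0.11874, so δ = +6.820°.
cos H₀ = −tan φ · tan δ = −tan(+49.1°) × tan(+6.820°) = -0.1381, so H₀ = 1.7093 rad = 97.94°.
Daylight = 2H₀/(2π) × 52.40 h = (1.7093/π) × 52.40 = 28.51 h.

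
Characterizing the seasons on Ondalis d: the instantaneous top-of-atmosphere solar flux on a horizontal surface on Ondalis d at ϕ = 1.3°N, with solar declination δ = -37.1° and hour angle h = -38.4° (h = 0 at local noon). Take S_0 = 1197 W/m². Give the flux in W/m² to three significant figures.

732 W/m²

cos θ_z = sin ϕ sin δ + cos ϕ cos δ cos h = -0.013685 + 0.624900 = 0.611215.
Flux = S_0 · cos θ_z = 1197 × 0.611215 = 731.6 W/m².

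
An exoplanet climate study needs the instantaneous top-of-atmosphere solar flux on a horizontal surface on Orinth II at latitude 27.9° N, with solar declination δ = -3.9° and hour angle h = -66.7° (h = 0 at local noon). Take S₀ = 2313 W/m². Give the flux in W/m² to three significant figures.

733 W/m²

cos θ_z = sin φ sin δ + cos φ cos δ cos h = -0.031826 + 0.348760 = 0.316934.
Flux = S₀ · cos θ_z = 2313 × 0.316934 = 733.1 W/m².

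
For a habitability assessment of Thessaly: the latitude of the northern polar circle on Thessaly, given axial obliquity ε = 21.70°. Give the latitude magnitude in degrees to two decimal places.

68.30°

The polar circle is the lowest latitude that experiences at least one full rotation of continuous daylight at the northern-summer solstice; it lies at |φ| = 90° − ε = 90° − 21.70° = 68.30°.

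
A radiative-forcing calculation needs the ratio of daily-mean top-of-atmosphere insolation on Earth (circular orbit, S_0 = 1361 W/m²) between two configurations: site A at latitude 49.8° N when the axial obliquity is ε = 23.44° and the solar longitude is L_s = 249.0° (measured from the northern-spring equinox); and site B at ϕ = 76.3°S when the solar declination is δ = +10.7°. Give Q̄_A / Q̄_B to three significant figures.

— Configuration A (ϕ=+49.8°):
Solar declination: sin δ = sin ε · sin L_s = sin 23.44° × sin 249.0° = -0.37137, so δ = -21.800°.
cos h₀ = −tan(+49.8°) tan(-21.800°) = 0.4733, h₀ = 1.0778 rad.
Bracket: h₀ sin ϕ sin δ + cos ϕ cos δ sin h₀ = 1.0778×0.76380×-0.37137 + 0.64546×0.92849×0.88090 = -0.305721 + 0.527926 = 0.222205.
Q̄ = (S_0/π) × [bracket] = (1361/π) × 0.222205 = 96.264 W/m².
— Configuration B (ϕ=-76.3°):
cos h₀ = −tan(-76.3°) tan(+10.700°) = 0.7751, h₀ = 0.6839 rad.
Bracket: h₀ sin ϕ sin δ + cos ϕ cos δ sin h₀ = 0.6839×-0.97155×0.18567 + 0.23684×0.98261×0.63182 = -0.123367 + 0.147038 = 0.023671.
Q̄ = (S_0/π) × [bracket] = (1361/π) × 0.023671 = 10.255 W/m².
Ratio Q̄_A / Q̄_B = 96.264 / 10.255 = 9.387.

Q̄_A / Q̄_B ≈ 9.39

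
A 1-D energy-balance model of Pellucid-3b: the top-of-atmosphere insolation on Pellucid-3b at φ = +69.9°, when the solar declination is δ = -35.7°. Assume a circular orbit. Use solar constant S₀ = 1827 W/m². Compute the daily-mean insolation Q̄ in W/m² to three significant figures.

cos H₀ = −tan(+69.9°) tan(-35.700°) = 1.9636 ≥ 1 ⇒ polar night, H₀ = 0 and Q̄ = 0.

Q̄ ≈ 0.00 W/m²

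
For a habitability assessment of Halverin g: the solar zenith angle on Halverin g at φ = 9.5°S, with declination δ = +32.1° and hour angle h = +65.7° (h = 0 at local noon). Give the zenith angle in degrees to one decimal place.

θ_z = 75.2°

cos θ_z = sin φ sin δ + cos φ cos δ cos h = -0.087706 + 0.343822 = 0.256116.
θ_z = arccos(0.256116) = 75.2°.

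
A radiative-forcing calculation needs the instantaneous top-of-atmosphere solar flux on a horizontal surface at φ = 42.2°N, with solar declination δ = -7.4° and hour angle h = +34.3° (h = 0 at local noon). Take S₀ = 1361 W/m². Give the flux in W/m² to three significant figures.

708 W/m²

cos θ_z = sin φ sin δ + cos φ cos δ cos h = -0.086515 + 0.606880 = 0.520365.
Flux = S₀ · cos θ_z = 1361 × 0.520365 = 708.2 W/m².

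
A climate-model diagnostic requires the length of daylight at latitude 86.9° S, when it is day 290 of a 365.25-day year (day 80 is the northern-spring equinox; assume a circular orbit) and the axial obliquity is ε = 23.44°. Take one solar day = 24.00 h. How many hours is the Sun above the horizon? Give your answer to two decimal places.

24.00 h

Solar longitude: L_s = 360° × (290 − 80)/365.25 = 206.982°.
sin δ = sin 23.44° × sin 206.982° = -0.18048, so δ = -10.398°.
Sunrise equation: cos h₀ = −tan ϕ · tan δ = -3.3881 ≤ −1, so the Sun never sets (polar day) and h₀ = π.
Daylight = 2h₀/(2π) × 24.00 h = (3.1416/π) × 24.00 = 24.00 h.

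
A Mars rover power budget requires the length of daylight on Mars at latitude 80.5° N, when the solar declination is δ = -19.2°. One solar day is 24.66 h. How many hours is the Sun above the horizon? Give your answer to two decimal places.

cos h₀ = −tan ϕ · tan δ = 2.0810 ≥ 1, so the Sun never rises (polar night) and h₀ = 0.
Daylight = 2h₀/(2π) × 24.66 h = (0.0000/π) × 24.66 = 0.00 h.

0.00 h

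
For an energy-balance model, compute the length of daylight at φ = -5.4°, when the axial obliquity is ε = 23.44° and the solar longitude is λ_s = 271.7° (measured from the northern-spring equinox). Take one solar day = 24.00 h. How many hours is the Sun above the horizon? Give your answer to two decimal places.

12.31 h

Solar declination: sin δ = sin ε · sin λ_s = sin 23.44° × sin 271.7° = -0.39761, so δ = -23.429°.
cos H₀ = −tan φ · tan δ = −tan(-5.4°) × tan(-23.429°) = -0.0410, so H₀ = 1.6118 rad = 92.35°.
Daylight = 2H₀/(2π) × 24.00 h = (1.6118/π) × 24.00 = 12.31 h.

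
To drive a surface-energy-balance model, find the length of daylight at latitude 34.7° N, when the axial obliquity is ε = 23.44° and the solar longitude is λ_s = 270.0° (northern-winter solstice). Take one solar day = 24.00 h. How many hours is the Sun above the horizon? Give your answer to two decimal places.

9.67 h

Solar declination: sin δ = sin ε · sin λ_s = sin 23.44° × sin 270.0° = -0.39779, so δ = -23.440°.
cos H₀ = −tan φ · tan δ = −tan(+34.7°) × tan(-23.440°) = 0.3002, so H₀ = 1.2659 rad = 72.53°.
Daylight = 2H₀/(2π) × 24.00 h = (1.2659/π) × 24.00 = 9.67 h.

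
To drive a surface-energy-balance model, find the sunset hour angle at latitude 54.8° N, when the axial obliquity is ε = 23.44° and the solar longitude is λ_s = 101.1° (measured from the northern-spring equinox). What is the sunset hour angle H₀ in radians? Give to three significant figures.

Solar declination: sin δ = sin ε · sin λ_s = sin 23.44° × sin 101.1° = 0.39035, so δ = +22.976°.
cos H₀ = −tan φ · tan δ = −tan(+54.8°) × tan(+22.976°) = -0.6010, so H₀ = 2.2156 rad = 126.94°.

H₀ = 2.22 rad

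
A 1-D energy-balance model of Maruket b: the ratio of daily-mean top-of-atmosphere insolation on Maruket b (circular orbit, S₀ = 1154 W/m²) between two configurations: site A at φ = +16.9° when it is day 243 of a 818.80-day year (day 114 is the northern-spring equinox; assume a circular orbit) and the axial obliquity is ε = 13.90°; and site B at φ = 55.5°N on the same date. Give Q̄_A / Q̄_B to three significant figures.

— Configuration A (φ=+16.9°):
Solar longitude: λ_s = 360° × (243 − 114)/818.80 = 56.717°.
sin δ = sin 13.90° × sin 56.717° = 0.20082, so δ = +11.585°.
cos H₀ = −tan(+16.9°) tan(+11.585°) = -0.0623, H₀ = 1.6331 rad.
Bracket: H₀ sin φ sin δ + cos φ cos δ sin H₀ = 1.6331×0.29070×0.20082 + 0.95681×0.97963×0.99806 = 0.095338 + 0.935501 = 1.030839.
Q̄ = (S₀/π) × [bracket] = (1154/π) × 1.030839 = 378.66 W/m².
— Configuration B (φ=+55.5°):
cos H₀ = −tan(+55.5°) tan(+11.585°) = -0.2983, H₀ = 1.8737 rad.
Bracket: H₀ sin φ sin δ + cos φ cos δ sin H₀ = 1.8737×0.82413×0.20082 + 0.56641×0.97963×0.95448 = 0.310101 + 0.529614 = 0.839715.
Q̄ = (S₀/π) × [bracket] = (1154/π) × 0.839715 = 308.45 W/m².
Ratio Q̄_A / Q̄_B = 378.66 / 308.45 = 1.228.

Q̄_A / Q̄_B ≈ 1.23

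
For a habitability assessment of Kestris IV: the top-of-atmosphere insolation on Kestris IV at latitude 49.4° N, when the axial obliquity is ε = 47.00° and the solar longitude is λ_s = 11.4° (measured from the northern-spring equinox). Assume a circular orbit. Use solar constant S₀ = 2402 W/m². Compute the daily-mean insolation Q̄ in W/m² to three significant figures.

Q̄ ≈ 631 W/m²

Solar declination: sin δ = sin ε · sin λ_s = sin 47.00° × sin 11.4° = 0.14456, so δ = +8.312°.
cos H₀ = −tan(+49.4°) tan(+8.312°) = -0.1704, H₀ = 1.7421 rad.
Bracket: H₀ sin φ sin δ + cos φ cos δ sin H₀ = 1.7421×0.75927×0.14456 + 0.65077×0.98950×0.98537 = 0.191213 + 0.634516 = 0.825729.
Q̄ = (S₀/π) × [bracket] = (2402/π) × 0.825729 = 631.3 W/m².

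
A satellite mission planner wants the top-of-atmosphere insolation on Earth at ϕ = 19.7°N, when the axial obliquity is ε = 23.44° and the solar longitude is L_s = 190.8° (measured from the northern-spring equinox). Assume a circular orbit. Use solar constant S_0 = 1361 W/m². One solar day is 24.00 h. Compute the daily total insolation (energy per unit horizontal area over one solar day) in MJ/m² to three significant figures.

Solar declination: sin δ = sin ε · sin L_s = sin 23.44° × sin 190.8° = -0.07454, so δ = -4.275°.
cos h₀ = −tan(+19.7°) tan(-4.275°) = 0.0268, h₀ = 1.5440 rad.
Bracket: h₀ sin ϕ sin δ + cos ϕ cos δ sin h₀ = 1.5440×0.33710×-0.07454 + 0.94147×0.99722×0.99964 = -0.038797 + 0.938515 = 0.899718.
Q̄ = (S_0/π) × [bracket] = (1361/π) × 0.899718 = 389.78 W/m².
Daily total = Q̄ × 24.00 h × 3600 s/h = 389.78 × 24.00 × 3600 / 10⁶ = 33.68 MJ/m².

33.7 MJ/m²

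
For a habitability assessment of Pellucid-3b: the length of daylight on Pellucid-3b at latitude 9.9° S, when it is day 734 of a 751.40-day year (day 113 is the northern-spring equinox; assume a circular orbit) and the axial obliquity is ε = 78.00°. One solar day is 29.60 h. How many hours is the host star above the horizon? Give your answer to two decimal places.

17.71 h

Solar longitude: λ_s = 360° × (734 − 113)/751.40 = 297.525°.
sin δ = sin 78.00° × sin 297.525° = -0.86743, so δ = -60.162°.
cos H₀ = −tan φ · tan δ = −tan(-9.9°) × tan(-60.162°) = -0.3043, so H₀ = 1.8800 rad = 107.71°.
Daylight = 2H₀/(2π) × 29.60 h = (1.8800/π) × 29.60 = 17.71 h.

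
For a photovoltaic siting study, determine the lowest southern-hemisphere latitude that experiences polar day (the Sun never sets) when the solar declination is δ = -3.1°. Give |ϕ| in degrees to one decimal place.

|ϕ| = 86.9°

Polar day requires cos h₀ = −tan ϕ tan δ ≤ −1, i.e. tan ϕ tan δ ≥ 1.
The boundary is |tan ϕ| · |tan δ| = 1, so |ϕ| = 90° − |δ| = 90° − 3.1° = 86.9° in the southern hemisphere.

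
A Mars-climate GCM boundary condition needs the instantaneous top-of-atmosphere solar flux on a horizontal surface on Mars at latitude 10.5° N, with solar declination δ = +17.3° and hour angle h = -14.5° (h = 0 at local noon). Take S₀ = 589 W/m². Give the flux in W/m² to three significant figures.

cos θ_z = sin φ sin δ + cos φ cos δ cos h = 0.054192 + 0.908871 = 0.963063.
Flux = S₀ · cos θ_z = 589 × 0.963063 = 567.2 W/m².

567 W/m²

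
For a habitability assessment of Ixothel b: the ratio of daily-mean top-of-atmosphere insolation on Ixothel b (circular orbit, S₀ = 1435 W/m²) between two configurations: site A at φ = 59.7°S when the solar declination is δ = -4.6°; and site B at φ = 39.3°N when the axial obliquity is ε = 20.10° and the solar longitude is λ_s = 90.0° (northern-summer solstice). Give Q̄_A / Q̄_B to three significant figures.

Q̄_A / Q̄_B ≈ 0.560

— Configuration A (φ=-59.7°):
cos H₀ = −tan(-59.7°) tan(-4.600°) = -0.1377, H₀ = 1.7089 rad.
Bracket: H₀ sin φ sin δ + cos φ cos δ sin H₀ = 1.7089×-0.86340×-0.08020 + 0.50453×0.99678×0.99048 = 0.118332 + 0.498118 = 0.616450.
Q̄ = (S₀/π) × [bracket] = (1435/π) × 0.616450 = 281.58 W/m².
— Configuration B (φ=+39.3°):
Solar declination: sin δ = sin ε · sin λ_s = sin 20.10° × sin 90.0° = 0.34366, so δ = +20.100°.
cos H₀ = −tan(+39.3°) tan(+20.100°) = -0.2995, H₀ = 1.8750 rad.
Bracket: H₀ sin φ sin δ + cos φ cos δ sin H₀ = 1.8750×0.63338×0.34366 + 0.77384×0.93909×0.95409 = 0.408126 + 0.693342 = 1.101468.
Q̄ = (S₀/π) × [bracket] = (1435/π) × 1.101468 = 503.12 W/m².
Ratio Q̄_A / Q̄_B = 281.58 / 503.12 = 0.5597.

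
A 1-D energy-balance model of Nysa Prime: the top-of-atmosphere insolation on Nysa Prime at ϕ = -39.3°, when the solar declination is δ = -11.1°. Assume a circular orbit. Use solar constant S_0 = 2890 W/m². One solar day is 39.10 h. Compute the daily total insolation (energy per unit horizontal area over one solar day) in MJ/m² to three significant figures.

124 MJ/m²

cos h₀ = −tan(-39.3°) tan(-11.100°) = -0.1606, h₀ = 1.7321 rad.
Bracket: h₀ sin ϕ sin δ + cos ϕ cos δ sin h₀ = 1.7321×-0.63338×-0.19252 + 0.77384×0.98129×0.98702 = 0.211209 + 0.749505 = 0.960714.
Q̄ = (S_0/π) × [bracket] = (2890/π) × 0.960714 = 883.78 W/m².
Daily total = Q̄ × 39.10 h × 3600 s/h = 883.78 × 39.10 × 3600 / 10⁶ = 124.4 MJ/m².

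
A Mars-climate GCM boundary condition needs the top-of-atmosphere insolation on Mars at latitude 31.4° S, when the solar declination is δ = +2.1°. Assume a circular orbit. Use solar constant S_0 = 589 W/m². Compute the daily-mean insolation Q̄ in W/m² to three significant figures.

Q̄ ≈ 154 W/m²

cos h₀ = −tan(-31.4°) tan(+2.100°) = 0.0224, h₀ = 1.5484 rad.
Bracket: h₀ sin ϕ sin δ + cos ϕ cos δ sin h₀ = 1.5484×-0.52101×0.03664 + 0.85355×0.99933×0.99975 = -0.029559 + 0.852765 = 0.823206.
Q̄ = (S_0/π) × [bracket] = (589/π) × 0.823206 = 154.3 W/m².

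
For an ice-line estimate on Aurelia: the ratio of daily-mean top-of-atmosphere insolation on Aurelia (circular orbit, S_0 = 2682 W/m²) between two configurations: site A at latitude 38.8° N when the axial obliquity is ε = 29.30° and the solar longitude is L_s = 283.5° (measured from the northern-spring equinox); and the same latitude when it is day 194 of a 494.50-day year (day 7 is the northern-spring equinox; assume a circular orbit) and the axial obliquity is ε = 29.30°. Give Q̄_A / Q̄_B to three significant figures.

Q̄_A / Q̄_B ≈ 0.258

— Configuration A (ϕ=+38.8°):
Solar declination: sin δ = sin ε · sin L_s = sin 29.30° × sin 283.5° = -0.47586, so δ = -28.415°.
cos h₀ = −tan(+38.8°) tan(-28.415°) = 0.4350, h₀ = 1.1207 rad.
Bracket: h₀ sin ϕ sin δ + cos ϕ cos δ sin h₀ = 1.1207×0.62660×-0.47586 + 0.77934×0.87952×0.90042 = -0.334163 + 0.617188 = 0.283025.
Q̄ = (S_0/π) × [bracket] = (2682/π) × 0.283025 = 241.62 W/m².
— Configuration B (ϕ=+38.8°):
Solar longitude: L_s = 360° × (194 − 7)/494.50 = 136.138°.
sin δ = sin 29.30° × sin 136.138° = 0.33911, so δ = +19.823°.
cos h₀ = −tan(+38.8°) tan(+19.823°) = -0.2898, h₀ = 1.8648 rad.
Bracket: h₀ sin ϕ sin δ + cos ϕ cos δ sin h₀ = 1.8648×0.62660×0.33911 + 0.77934×0.94075×0.95708 = 0.396245 + 0.701697 = 1.097942.
Q̄ = (S_0/π) × [bracket] = (2682/π) × 1.097942 = 937.32 W/m².
Ratio Q̄_A / Q̄_B = 241.62 / 937.32 = 0.2578.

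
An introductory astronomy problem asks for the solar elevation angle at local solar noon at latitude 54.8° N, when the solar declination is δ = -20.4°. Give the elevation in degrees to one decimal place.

At local noon the hour angle is zero, so the zenith angle equals |ϕ − δ| = |+54.8° − (-20.400°)| = 75.200°.
Elevation = 90° − 75.200° = 14.8°.

14.8°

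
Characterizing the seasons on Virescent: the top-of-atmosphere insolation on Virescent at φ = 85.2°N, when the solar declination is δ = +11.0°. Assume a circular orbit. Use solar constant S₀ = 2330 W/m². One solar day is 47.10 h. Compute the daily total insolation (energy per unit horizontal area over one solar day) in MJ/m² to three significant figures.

cos H₀ = −tan(+85.2°) tan(+11.000°) = -2.3148 ≤ −1 ⇒ polar day, H₀ = π.
Bracket: H₀ sin φ sin δ + cos φ cos δ sin H₀ = 3.1416×0.99649×0.19081 + 0.08368×0.98163×0.00000 = 0.597345 + 0.000000 = 0.597345.
Q̄ = (S₀/π) × [bracket] = (2330/π) × 0.597345 = 443.03 W/m².
Daily total = Q̄ × 47.10 h × 3600 s/h = 443.03 × 47.10 × 3600 / 10⁶ = 75.12 MJ/m².

75.1 MJ/m²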